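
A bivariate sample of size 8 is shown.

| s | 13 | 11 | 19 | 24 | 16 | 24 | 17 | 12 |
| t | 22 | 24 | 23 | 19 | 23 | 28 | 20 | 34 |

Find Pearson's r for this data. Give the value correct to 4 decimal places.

-0.2920

n = 8, Σs = 136, Σt = 193, Σs² = 2492, Σt² = 4819, Σst = 3231
nΣst − ΣsΣt = 25848 − 26248 = -400
nΣs² − (Σs)² = 19936 − 18496 = 1440; nΣt² − (Σt)² = 38552 − 37249 = 1303
r = -400 / √(1440 × 1303) = -400 / 1369.7883 ≈ -0.2920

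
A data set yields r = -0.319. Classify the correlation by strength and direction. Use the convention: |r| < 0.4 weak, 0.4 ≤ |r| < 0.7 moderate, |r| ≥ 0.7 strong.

weak negative

r = -0.319 < 0 so the relationship is negative.
|r| = 0.319, which falls in the weak range.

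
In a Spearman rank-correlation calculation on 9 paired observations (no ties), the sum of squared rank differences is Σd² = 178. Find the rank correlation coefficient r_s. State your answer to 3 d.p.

-0.483

ρ = 1 − 6Σd² / [n(n²−1)] = 1 − 6×178 / (9×80)
  = 1 − 1068/720 = 1 − 1.4833 ≈ -0.483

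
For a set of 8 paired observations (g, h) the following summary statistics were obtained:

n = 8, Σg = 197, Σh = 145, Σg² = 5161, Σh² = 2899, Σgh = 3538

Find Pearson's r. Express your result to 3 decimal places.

r = (nΣgh − ΣgΣh) / √[(nΣg² − (Σg)²)(nΣh² − (Σh)²)]
Numerator: 8×3538 − 197×145 = -261
Denominator: √[(41288 − 38809)(23192 − 21025)] = √[2479 × 2167] = 2317.7560
r = -261 / 2317.7560 ≈ -0.113

-0.113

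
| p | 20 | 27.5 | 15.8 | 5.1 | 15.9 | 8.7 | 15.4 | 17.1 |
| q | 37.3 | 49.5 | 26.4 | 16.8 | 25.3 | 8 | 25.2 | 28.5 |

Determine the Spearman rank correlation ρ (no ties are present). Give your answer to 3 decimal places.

0.952

Rank p: 7, 8, 4, 1, 5, 2, 3, 6
Rank q: 7, 8, 5, 2, 4, 1, 3, 6
d = rank(p) − rank(q): 0, 0, -1, -1, 1, 1, 0, 0; Σd² = 4
ρ = 1 − 6Σd² / [n(n²−1)] = 1 − 6×4 / (8×63) = 1 − 24/504 ≈ 0.952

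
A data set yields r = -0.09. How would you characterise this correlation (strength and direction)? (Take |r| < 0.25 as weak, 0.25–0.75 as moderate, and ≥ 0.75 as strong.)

weak negative

r = -0.09 < 0 so the relationship is negative.
|r| = 0.09, which falls in the weak range.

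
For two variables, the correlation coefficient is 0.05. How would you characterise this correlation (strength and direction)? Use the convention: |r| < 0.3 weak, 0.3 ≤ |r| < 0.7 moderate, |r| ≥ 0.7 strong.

weak positive

r = 0.05 > 0 so the relationship is positive.
|r| = 0.05, which falls in the weak range.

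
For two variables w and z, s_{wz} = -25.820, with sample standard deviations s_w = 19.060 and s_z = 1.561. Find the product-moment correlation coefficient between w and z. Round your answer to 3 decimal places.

-0.868

r = Cov(w,z) / (s_w · s_z) = -25.820 / (19.060 × 1.561)
  = -25.820 / 29.7527 ≈ -0.868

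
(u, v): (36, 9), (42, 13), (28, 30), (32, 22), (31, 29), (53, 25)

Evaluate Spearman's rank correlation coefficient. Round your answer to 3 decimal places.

Rank u: 4, 5, 1, 3, 2, 6
Rank v: 1, 2, 6, 3, 5, 4
d = rank(u) − rank(v): 3, 3, -5, 0, -3, 2; Σd² = 56
ρ = 1 − 6Σd² / [n(n²−1)] = 1 − 6×56 / (6×35) = 1 − 336/210 ≈ -0.600

-0.600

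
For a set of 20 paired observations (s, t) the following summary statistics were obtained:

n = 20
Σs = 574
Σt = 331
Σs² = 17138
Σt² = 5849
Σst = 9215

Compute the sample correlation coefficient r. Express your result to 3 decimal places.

-0.574

r = (nΣst − ΣsΣt) / √[(nΣs² − (Σs)²)(nΣt² − (Σt)²)]
Numerator: 20×9215 − 574×331 = -5694
Denominator: √[(342760 − 329476)(116980 − 109561)] = √[13284 × 7419] = 9927.4365
r = -5694 / 9927.4365 ≈ -0.574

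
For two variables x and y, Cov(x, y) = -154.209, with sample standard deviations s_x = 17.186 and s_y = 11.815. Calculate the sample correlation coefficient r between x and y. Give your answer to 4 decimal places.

r = Cov(x,y) / (s_x · s_y) = -154.209 / (17.186 × 11.815)
  = -154.209 / 203.0526 ≈ -0.7595

-0.7595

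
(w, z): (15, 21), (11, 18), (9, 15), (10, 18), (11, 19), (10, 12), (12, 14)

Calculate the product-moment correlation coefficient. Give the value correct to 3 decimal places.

n = 7, Σw = 78, Σz = 117, Σw² = 892, Σz² = 2015, Σwz = 1325
nΣwz − ΣwΣz = 9275 − 9126 = 149
nΣw² − (Σw)² = 6244 − 6084 = 160; nΣz² − (Σz)² = 14105 − 13689 = 416
r = 149 / √(160 × 416) = 149 / 257.9922 ≈ 0.578

0.578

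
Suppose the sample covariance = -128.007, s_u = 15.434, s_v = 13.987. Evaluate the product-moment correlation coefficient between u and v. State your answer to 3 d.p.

r = Cov(u,v) / (s_u · s_v) = -128.007 / (15.434 × 13.987)
  = -128.007 / 215.8754 ≈ -0.593

-0.593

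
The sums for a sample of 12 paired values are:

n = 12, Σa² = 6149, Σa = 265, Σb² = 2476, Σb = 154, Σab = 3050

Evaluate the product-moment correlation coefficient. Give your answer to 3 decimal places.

-0.911

r = (nΣab − ΣaΣb) / √[(nΣa² − (Σa)²)(nΣb² − (Σb)²)]
Numerator: 12×3050 − 265×154 = -4210
Denominator: √[(73788 − 70225)(29712 − 23716)] = √[3563 × 5996] = 4622.0935
r = -4210 / 4622.0935 ≈ -0.911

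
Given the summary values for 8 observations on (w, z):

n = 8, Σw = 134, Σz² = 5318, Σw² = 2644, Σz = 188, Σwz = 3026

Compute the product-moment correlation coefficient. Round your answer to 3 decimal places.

-0.205

r = (nΣwz − ΣwΣz) / √[(nΣw² − (Σw)²)(nΣz² − (Σz)²)]
Numerator: 8×3026 − 134×188 = -984
Denominator: √[(21152 − 17956)(42544 − 35344)] = √[3196 × 7200] = 4796.9991
r = -984 / 4796.9991 ≈ -0.205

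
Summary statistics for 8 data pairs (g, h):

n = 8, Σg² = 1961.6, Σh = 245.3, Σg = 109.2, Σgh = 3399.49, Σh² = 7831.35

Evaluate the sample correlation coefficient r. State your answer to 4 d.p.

0.1339

r = (nΣgh − ΣgΣh) / √[(nΣg² − (Σg)²)(nΣh² − (Σh)²)]
Numerator: 8×3399.49 − 109.2×245.3 = 409.16
Denominator: √[(15692.8 − 11924.64)(62650.8 − 60172.09)] = √[3768.16 × 2478.71] = 3056.1701
r = 409.16 / 3056.1701 ≈ 0.1339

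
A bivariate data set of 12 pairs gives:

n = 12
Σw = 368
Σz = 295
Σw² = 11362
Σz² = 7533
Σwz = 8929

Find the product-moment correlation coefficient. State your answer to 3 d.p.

r = (nΣwz − ΣwΣz) / √[(nΣw² − (Σw)²)(nΣz² − (Σz)²)]
Numerator: 12×8929 − 368×295 = -1412
Denominator: √[(136344 − 135424)(90396 − 87025)] = √[920 × 3371] = 1761.0565
r = -1412 / 1761.0565 ≈ -0.802

-0.802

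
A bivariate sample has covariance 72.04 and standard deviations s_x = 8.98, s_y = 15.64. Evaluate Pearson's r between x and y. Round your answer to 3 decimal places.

r = Cov(x,y) / (s_x · s_y) = 72.04 / (8.98 × 15.64)
  = 72.04 / 140.4472 ≈ 0.513

0.513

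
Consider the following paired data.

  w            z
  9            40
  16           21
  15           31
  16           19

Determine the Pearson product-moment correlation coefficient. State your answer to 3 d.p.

n = 4, Σw = 56, Σz = 111, Σw² = 818, Σz² = 3363, Σwz = 1465
nΣwz − ΣwΣz = 5860 − 6216 = -356
nΣw² − (Σw)² = 3272 − 3136 = 136; nΣz² − (Σz)² = 13452 − 12321 = 1131
r = -356 / √(136 × 1131) = -356 / 392.1938 ≈ -0.908

-0.908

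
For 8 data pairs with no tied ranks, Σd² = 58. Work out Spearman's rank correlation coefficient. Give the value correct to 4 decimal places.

0.3095

ρ = 1 − 6Σd² / [n(n²−1)] = 1 − 6×58 / (8×63)
  = 1 − 348/504 = 1 − 0.69048 ≈ 0.3095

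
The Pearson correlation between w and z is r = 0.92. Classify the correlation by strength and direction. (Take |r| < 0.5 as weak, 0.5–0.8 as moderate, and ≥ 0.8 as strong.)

r = 0.92 > 0 so the relationship is positive.
|r| = 0.92, which falls in the strong range.

strong positive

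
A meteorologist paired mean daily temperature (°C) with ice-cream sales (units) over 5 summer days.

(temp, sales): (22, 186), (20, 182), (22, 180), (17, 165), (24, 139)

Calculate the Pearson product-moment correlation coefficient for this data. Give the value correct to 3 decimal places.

-0.289

n = 5, Σx = 105, Σy = 852, Σx² = 2233, Σy² = 146666, Σxy = 17833
nΣxy − ΣxΣy = 89165 − 89460 = -295
nΣx² − (Σx)² = 11165 − 11025 = 140; nΣy² − (Σy)² = 733330 − 725904 = 7426
r = -295 / √(140 × 7426) = -295 / 1019.6274 ≈ -0.289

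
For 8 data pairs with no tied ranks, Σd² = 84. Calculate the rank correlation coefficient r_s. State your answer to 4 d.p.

ρ = 1 − 6Σd² / [n(n²−1)] = 1 − 6×84 / (8×63)
  = 1 − 504/504 = 1 − 1.00000 ≈ 0.0000

0.0000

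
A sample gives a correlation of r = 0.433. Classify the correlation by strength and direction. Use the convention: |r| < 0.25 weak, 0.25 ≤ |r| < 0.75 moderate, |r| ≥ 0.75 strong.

r = 0.433 > 0 so the relationship is positive.
|r| = 0.433, which falls in the moderate range.

moderate positive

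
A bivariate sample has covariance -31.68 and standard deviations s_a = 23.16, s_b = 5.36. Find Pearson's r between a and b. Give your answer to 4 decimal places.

-0.2552

r = Cov(a,b) / (s_a · s_b) = -31.68 / (23.16 × 5.36)
  = -31.68 / 124.1376 ≈ -0.2552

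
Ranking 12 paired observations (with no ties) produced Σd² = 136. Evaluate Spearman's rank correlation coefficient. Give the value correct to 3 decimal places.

ρ = 1 − 6Σd² / [n(n²−1)] = 1 − 6×136 / (12×143)
  = 1 − 816/1716 = 1 − 0.4755 ≈ 0.524

0.524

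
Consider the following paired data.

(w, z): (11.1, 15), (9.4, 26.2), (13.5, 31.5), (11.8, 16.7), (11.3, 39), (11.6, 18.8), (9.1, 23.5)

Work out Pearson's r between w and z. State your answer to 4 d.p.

n = 7, Σw = 77.8, Σz = 170.7, Σw² = 878.12, Σz² = 4609.27, Σwz = 1907.72
nΣwz − ΣwΣz = 13354.04 − 13280.46 = 73.58
nΣw² − (Σw)² = 6146.84 − 6052.84 = 94; nΣz² − (Σz)² = 32264.89 − 29138.49 = 3126.4
r = 73.58 / √(94 × 3126.4) = 73.58 / 542.1085 ≈ 0.1357

0.1357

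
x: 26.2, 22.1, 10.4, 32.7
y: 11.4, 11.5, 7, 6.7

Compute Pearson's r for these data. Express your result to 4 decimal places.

n = 4, Σx = 91.4, Σy = 36.6, Σx² = 2352.3, Σy² = 356.1, Σxy = 844.72
nΣxy − ΣxΣy = 3378.88 − 3345.24 = 33.64
nΣx² − (Σx)² = 9409.2 − 8353.96 = 1055.24; nΣy² − (Σy)² = 1424.4 − 1339.56 = 84.84
r = 33.64 / √(1055.24 × 84.84) = 33.64 / 299.2099 ≈ 0.1124

0.1124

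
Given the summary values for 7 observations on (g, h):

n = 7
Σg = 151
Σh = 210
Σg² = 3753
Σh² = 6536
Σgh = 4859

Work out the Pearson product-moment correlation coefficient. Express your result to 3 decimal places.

r = (nΣgh − ΣgΣh) / √[(nΣg² − (Σg)²)(nΣh² − (Σh)²)]
Numerator: 7×4859 − 151×210 = 2303
Denominator: √[(26271 − 22801)(45752 − 44100)] = √[3470 × 1652] = 2394.2514
r = 2303 / 2394.2514 ≈ 0.962

0.962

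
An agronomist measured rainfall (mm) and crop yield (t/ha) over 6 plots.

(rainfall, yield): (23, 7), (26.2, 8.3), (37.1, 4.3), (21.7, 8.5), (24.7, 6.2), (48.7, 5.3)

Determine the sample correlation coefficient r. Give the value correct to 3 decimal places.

-0.723

n = 6, Σx = 181.4, Σy = 39.6, Σx² = 6044.52, Σy² = 275.16, Σxy = 1133.69
nΣxy − ΣxΣy = 6802.14 − 7183.44 = -381.3
nΣx² − (Σx)² = 36267.12 − 32905.96 = 3361.16; nΣy² − (Σy)² = 1650.96 − 1568.16 = 82.8
r = -381.3 / √(3361.16 × 82.8) = -381.3 / 527.5453 ≈ -0.723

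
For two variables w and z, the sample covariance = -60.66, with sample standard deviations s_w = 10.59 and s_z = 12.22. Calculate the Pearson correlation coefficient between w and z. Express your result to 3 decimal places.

-0.469

r = Cov(w,z) / (s_w · s_z) = -60.66 / (10.59 × 12.22)
  = -60.66 / 129.4098 ≈ -0.469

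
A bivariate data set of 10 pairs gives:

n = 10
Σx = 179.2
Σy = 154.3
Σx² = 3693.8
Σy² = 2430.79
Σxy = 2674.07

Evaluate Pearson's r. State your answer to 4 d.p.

r = (nΣxy − ΣxΣy) / √[(nΣx² − (Σx)²)(nΣy² − (Σy)²)]
Numerator: 10×2674.07 − 179.2×154.3 = -909.86
Denominator: √[(36938 − 32112.64)(24307.9 − 23808.49)] = √[4825.36 × 499.41] = 1552.3637
r = -909.86 / 1552.3637 ≈ -0.5861

-0.5861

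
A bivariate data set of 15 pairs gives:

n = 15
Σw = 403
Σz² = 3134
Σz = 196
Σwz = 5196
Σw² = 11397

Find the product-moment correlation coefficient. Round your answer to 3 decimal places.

r = (nΣwz − ΣwΣz) / √[(nΣw² − (Σw)²)(nΣz² − (Σz)²)]
Numerator: 15×5196 − 403×196 = -1048
Denominator: √[(170955 − 162409)(47010 − 38416)] = √[8546 × 8594] = 8569.9664
r = -1048 / 8569.9664 ≈ -0.122

-0.122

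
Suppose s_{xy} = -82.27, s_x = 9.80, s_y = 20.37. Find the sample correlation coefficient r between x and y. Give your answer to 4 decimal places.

r = Cov(x,y) / (s_x · s_y) = -82.27 / (9.80 × 20.37)
  = -82.27 / 199.6260 ≈ -0.4121

-0.4121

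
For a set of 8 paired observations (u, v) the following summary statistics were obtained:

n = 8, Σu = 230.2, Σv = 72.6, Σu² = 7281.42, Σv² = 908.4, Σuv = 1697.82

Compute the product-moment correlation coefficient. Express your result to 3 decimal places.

-0.966

r = (nΣuv − ΣuΣv) / √[(nΣu² − (Σu)²)(nΣv² − (Σv)²)]
Numerator: 8×1697.82 − 230.2×72.6 = -3129.96
Denominator: √[(58251.36 − 52992.04)(7267.2 − 5270.76)] = √[5259.32 × 1996.44] = 3240.3575
r = -3129.96 / 3240.3575 ≈ -0.966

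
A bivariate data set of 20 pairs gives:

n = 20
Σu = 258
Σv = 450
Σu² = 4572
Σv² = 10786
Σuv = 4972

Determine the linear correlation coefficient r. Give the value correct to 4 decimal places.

-0.9187

r = (nΣuv − ΣuΣv) / √[(nΣu² − (Σu)²)(nΣv² − (Σv)²)]
Numerator: 20×4972 − 258×450 = -16660
Denominator: √[(91440 − 66564)(215720 − 202500)] = √[24876 × 13220] = 18134.5174
r = -16660 / 18134.5174 ≈ -0.9187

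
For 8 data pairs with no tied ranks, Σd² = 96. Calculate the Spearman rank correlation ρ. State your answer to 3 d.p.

-0.143

ρ = 1 − 6Σd² / [n(n²−1)] = 1 − 6×96 / (8×63)
  = 1 − 576/504 = 1 − 1.1429 ≈ -0.143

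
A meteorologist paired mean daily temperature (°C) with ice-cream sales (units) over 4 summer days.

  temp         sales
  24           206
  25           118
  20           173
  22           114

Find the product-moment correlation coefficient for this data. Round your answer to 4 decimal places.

-0.1291

n = 4, Σx = 91, Σy = 611, Σx² = 2085, Σy² = 99285, Σxy = 13862
nΣxy − ΣxΣy = 55448 − 55601 = -153
nΣx² − (Σx)² = 8340 − 8281 = 59; nΣy² − (Σy)² = 397140 − 373321 = 23819
r = -153 / √(59 × 23819) = -153 / 1185.4624 ≈ -0.1291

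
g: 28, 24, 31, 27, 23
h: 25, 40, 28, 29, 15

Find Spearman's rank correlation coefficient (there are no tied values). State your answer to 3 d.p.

Rank g: 4, 2, 5, 3, 1
Rank h: 2, 5, 3, 4, 1
d = rank(g) − rank(h): 2, -3, 2, -1, 0; Σd² = 18
ρ = 1 − 6Σd² / [n(n²−1)] = 1 − 6×18 / (5×24) = 1 − 108/120 ≈ 0.100

0.100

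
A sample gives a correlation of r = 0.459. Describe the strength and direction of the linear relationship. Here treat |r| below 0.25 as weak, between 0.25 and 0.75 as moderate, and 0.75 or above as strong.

r = 0.459 > 0 so the relationship is positive.
|r| = 0.459, which falls in the moderate range.

moderate positive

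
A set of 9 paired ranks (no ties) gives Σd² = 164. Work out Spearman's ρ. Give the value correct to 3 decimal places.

ρ = 1 − 6Σd² / [n(n²−1)] = 1 − 6×164 / (9×80)
  = 1 − 984/720 = 1 − 1.3667 ≈ -0.367

-0.367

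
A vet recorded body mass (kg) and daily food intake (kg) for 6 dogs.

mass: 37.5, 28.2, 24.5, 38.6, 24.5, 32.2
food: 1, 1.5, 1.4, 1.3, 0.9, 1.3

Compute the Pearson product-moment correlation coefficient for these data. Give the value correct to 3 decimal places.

n = 6, Σx = 185.5, Σy = 7.4, Σx² = 5928.79, Σy² = 9.4, Σxy = 228.19
nΣxy − ΣxΣy = 1369.14 − 1372.7 = -3.56
nΣx² − (Σx)² = 35572.74 − 34410.25 = 1162.49; nΣy² − (Σy)² = 56.4 − 54.76 = 1.64
r = -3.56 / √(1162.49 × 1.64) = -3.56 / 43.6633 ≈ -0.082

-0.082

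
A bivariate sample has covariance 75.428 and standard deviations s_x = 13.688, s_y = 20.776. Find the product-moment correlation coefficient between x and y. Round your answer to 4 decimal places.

r = Cov(x,y) / (s_x · s_y) = 75.428 / (13.688 × 20.776)
  = 75.428 / 284.3819 ≈ 0.2652

0.2652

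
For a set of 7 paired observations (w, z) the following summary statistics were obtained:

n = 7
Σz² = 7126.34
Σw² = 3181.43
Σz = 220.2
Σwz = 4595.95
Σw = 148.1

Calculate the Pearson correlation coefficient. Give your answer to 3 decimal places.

r = (nΣwz − ΣwΣz) / √[(nΣw² − (Σw)²)(nΣz² − (Σz)²)]
Numerator: 7×4595.95 − 148.1×220.2 = -439.97
Denominator: √[(22270.01 − 21933.61)(49884.38 − 48488.04)] = √[336.4 × 1396.34] = 685.3676
r = -439.97 / 685.3676 ≈ -0.642

-0.642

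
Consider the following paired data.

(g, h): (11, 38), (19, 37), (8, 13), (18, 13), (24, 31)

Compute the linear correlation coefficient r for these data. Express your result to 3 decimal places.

n = 5, Σg = 80, Σh = 132, Σg² = 1446, Σh² = 4112, Σgh = 2203
nΣgh − ΣgΣh = 11015 − 10560 = 455
nΣg² − (Σg)² = 7230 − 6400 = 830; nΣh² − (Σh)² = 20560 − 17424 = 3136
r = 455 / √(830 × 3136) = 455 / 1613.3444 ≈ 0.282

0.282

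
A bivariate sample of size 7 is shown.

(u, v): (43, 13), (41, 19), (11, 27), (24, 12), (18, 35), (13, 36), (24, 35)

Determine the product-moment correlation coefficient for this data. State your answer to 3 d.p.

-0.666

n = 7, Σu = 174, Σv = 177, Σu² = 5296, Σv² = 5149, Σuv = 3861
nΣuv − ΣuΣv = 27027 − 30798 = -3771
nΣu² − (Σu)² = 37072 − 30276 = 6796; nΣv² − (Σv)² = 36043 − 31329 = 4714
r = -3771 / √(6796 × 4714) = -3771 / 5660.0657 ≈ -0.666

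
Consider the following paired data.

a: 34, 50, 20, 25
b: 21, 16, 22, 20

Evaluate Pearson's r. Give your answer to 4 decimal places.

-0.9019

n = 4, Σa = 129, Σb = 79, Σa² = 4681, Σb² = 1581, Σab = 2454
nΣab − ΣaΣb = 9816 − 10191 = -375
nΣa² − (Σa)² = 18724 − 16641 = 2083; nΣb² − (Σb)² = 6324 − 6241 = 83
r = -375 / √(2083 × 83) = -375 / 415.7992 ≈ -0.9019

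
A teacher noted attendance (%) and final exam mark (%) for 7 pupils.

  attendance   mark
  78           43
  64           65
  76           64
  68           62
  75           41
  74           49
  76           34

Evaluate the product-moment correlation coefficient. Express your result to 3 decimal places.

-0.669

n = 7, Σx = 511, Σy = 358, Σx² = 37457, Σy² = 19252, Σxy = 25879
nΣxy − ΣxΣy = 181153 − 182938 = -1785
nΣx² − (Σx)² = 262199 − 261121 = 1078; nΣy² − (Σy)² = 134764 − 128164 = 6600
r = -1785 / √(1078 × 6600) = -1785 / 2667.3582 ≈ -0.669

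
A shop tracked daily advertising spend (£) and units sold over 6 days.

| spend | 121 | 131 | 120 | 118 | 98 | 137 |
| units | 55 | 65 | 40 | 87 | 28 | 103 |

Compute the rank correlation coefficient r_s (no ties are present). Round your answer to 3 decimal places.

0.657

Rank spend: 4, 5, 3, 2, 1, 6
Rank units: 3, 4, 2, 5, 1, 6
d = rank(spend) − rank(units): 1, 1, 1, -3, 0, 0; Σd² = 12
ρ = 1 − 6Σd² / [n(n²−1)] = 1 − 6×12 / (6×35) = 1 − 72/210 ≈ 0.657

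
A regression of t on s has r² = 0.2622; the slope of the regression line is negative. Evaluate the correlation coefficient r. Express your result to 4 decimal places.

-0.5121

|r| = √0.2622 = 0.5121
The association is negative, so r = −0.5121.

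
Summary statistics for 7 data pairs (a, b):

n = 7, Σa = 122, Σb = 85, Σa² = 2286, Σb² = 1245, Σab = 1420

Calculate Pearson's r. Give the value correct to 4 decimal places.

r = (nΣab − ΣaΣb) / √[(nΣa² − (Σa)²)(nΣb² − (Σb)²)]
Numerator: 7×1420 − 122×85 = -430
Denominator: √[(16002 − 14884)(8715 − 7225)] = √[1118 × 1490] = 1290.6665
r = -430 / 1290.6665 ≈ -0.3332

-0.3332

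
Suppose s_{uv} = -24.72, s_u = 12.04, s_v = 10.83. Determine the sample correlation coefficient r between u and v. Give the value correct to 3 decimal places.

r = Cov(u,v) / (s_u · s_v) = -24.72 / (12.04 × 10.83)
  = -24.72 / 130.3932 ≈ -0.190

-0.190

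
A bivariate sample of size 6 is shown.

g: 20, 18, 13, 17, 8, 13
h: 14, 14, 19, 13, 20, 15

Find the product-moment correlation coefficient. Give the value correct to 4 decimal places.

-0.8499

n = 6, Σg = 89, Σh = 95, Σg² = 1415, Σh² = 1547, Σgh = 1355
nΣgh − ΣgΣh = 8130 − 8455 = -325
nΣg² − (Σg)² = 8490 − 7921 = 569; nΣh² − (Σh)² = 9282 − 9025 = 257
r = -325 / √(569 × 257) = -325 / 382.4042 ≈ -0.8499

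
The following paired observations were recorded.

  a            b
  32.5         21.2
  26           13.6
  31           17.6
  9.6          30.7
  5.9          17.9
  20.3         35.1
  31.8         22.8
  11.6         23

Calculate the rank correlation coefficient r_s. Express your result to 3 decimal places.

-0.262

Rank a: 8, 5, 6, 2, 1, 4, 7, 3
Rank b: 4, 1, 2, 7, 3, 8, 5, 6
d = rank(a) − rank(b): 4, 4, 4, -5, -2, -4, 2, -3; Σd² = 106
ρ = 1 − 6Σd² / [n(n²−1)] = 1 − 6×106 / (8×63) = 1 − 636/504 ≈ -0.262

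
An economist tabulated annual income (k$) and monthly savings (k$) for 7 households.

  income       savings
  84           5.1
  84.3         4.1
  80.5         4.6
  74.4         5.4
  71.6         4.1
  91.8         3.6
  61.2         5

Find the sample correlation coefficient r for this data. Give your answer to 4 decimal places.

n = 7, Σx = 547.8, Σy = 31.9, Σx² = 43477.34, Σy² = 147.91, Σxy = 2476.13
nΣxy − ΣxΣy = 17332.91 − 17474.82 = -141.91
nΣx² − (Σx)² = 304341.38 − 300084.84 = 4256.54; nΣy² − (Σy)² = 1035.37 − 1017.61 = 17.76
r = -141.91 / √(4256.54 × 17.76) = -141.91 / 274.9475 ≈ -0.5161

-0.5161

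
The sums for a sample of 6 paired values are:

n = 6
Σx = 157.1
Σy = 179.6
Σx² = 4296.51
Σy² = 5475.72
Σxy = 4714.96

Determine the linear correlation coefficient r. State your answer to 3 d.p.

0.092

r = (nΣxy − ΣxΣy) / √[(nΣx² − (Σx)²)(nΣy² − (Σy)²)]
Numerator: 6×4714.96 − 157.1×179.6 = 74.6
Denominator: √[(25779.06 − 24680.41)(32854.32 − 32256.16)] = √[1098.65 × 598.16] = 810.6593
r = 74.6 / 810.6593 ≈ 0.092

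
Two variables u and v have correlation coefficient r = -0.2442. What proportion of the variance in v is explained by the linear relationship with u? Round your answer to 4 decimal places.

r² = (-0.2442)² = 0.0596

0.0596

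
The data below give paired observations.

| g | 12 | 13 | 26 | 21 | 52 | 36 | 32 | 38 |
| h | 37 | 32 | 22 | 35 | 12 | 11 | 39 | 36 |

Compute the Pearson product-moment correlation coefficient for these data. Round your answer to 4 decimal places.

-0.5883

n = 8, Σg = 230, Σh = 224, Σg² = 7898, Σh² = 7184, Σgh = 5803
nΣgh − ΣgΣh = 46424 − 51520 = -5096
nΣg² − (Σg)² = 63184 − 52900 = 10284; nΣh² − (Σh)² = 57472 − 50176 = 7296
r = -5096 / √(10284 × 7296) = -5096 / 8662.1051 ≈ -0.5883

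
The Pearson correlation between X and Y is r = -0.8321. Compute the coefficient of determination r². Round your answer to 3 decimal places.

0.692

r² = (-0.8321)² = 0.692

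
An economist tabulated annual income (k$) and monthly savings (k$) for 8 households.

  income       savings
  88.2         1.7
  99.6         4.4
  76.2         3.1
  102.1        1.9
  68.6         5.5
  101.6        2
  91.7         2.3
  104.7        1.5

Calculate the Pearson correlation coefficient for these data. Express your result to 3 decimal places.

n = 8, Σx = 732.7, Σy = 22.4, Σx² = 68329.75, Σy² = 77.26, Σxy = 1966.85
nΣxy − ΣxΣy = 15734.8 − 16412.48 = -677.68
nΣx² − (Σx)² = 546638 − 536849.29 = 9788.71; nΣy² − (Σy)² = 618.08 − 501.76 = 116.32
r = -677.68 / √(9788.71 × 116.32) = -677.68 / 1067.0627 ≈ -0.635

-0.635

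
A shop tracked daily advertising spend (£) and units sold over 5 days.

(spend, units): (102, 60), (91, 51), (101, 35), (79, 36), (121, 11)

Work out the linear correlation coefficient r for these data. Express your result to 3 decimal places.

-0.516

n = 5, Σx = 494, Σy = 193, Σx² = 49768, Σy² = 8843, Σxy = 18471
nΣxy − ΣxΣy = 92355 − 95342 = -2987
nΣx² − (Σx)² = 248840 − 244036 = 4804; nΣy² − (Σy)² = 44215 − 37249 = 6966
r = -2987 / √(4804 × 6966) = -2987 / 5784.8651 ≈ -0.516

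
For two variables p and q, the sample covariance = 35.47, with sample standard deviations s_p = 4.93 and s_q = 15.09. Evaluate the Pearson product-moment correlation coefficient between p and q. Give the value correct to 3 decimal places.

r = Cov(p,q) / (s_p · s_q) = 35.47 / (4.93 × 15.09)
  = 35.47 / 74.3937 ≈ 0.477

0.477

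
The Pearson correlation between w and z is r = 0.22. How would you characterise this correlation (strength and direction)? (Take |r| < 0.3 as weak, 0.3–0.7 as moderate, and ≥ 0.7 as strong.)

r = 0.22 > 0 so the relationship is positive.
|r| = 0.22, which falls in the weak range.

weak positive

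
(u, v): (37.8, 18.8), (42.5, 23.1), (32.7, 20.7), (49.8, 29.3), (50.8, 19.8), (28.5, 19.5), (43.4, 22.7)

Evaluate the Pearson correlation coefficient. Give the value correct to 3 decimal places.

n = 7, Σu = 285.5, Σv = 153.9, Σu² = 12060.87, Σv² = 3461.61, Σuv = 6375.19
nΣuv − ΣuΣv = 44626.33 − 43938.45 = 687.88
nΣu² − (Σu)² = 84426.09 − 81510.25 = 2915.84; nΣv² − (Σv)² = 24231.27 − 23685.21 = 546.06
r = 687.88 / √(2915.84 × 546.06) = 687.88 / 1261.8334 ≈ 0.545

0.545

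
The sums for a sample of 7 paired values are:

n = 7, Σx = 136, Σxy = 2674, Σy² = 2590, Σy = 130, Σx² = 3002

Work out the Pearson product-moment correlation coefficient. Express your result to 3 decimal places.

r = (nΣxy − ΣxΣy) / √[(nΣx² − (Σx)²)(nΣy² − (Σy)²)]
Numerator: 7×2674 − 136×130 = 1038
Denominator: √[(21014 − 18496)(18130 − 16900)] = √[2518 × 1230] = 1759.8693
r = 1038 / 1759.8693 ≈ 0.590

0.590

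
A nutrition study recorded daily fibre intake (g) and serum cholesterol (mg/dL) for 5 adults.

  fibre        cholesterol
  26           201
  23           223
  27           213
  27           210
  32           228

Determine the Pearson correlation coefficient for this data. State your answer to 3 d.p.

0.339

n = 5, Σx = 135, Σy = 1075, Σx² = 3687, Σy² = 231583, Σxy = 29072
nΣxy − ΣxΣy = 145360 − 145125 = 235
nΣx² − (Σx)² = 18435 − 18225 = 210; nΣy² − (Σy)² = 1157915 − 1155625 = 2290
r = 235 / √(210 × 2290) = 235 / 693.4695 ≈ 0.339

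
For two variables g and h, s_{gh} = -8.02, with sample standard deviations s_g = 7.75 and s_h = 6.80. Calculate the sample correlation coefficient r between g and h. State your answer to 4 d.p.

-0.1522

r = Cov(g,h) / (s_g · s_h) = -8.02 / (7.75 × 6.80)
  = -8.02 / 52.7000 ≈ -0.1522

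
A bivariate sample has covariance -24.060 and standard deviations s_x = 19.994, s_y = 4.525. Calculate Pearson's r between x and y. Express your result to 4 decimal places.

r = Cov(x,y) / (s_x · s_y) = -24.060 / (19.994 × 4.525)
  = -24.060 / 90.4729 ≈ -0.2659

-0.2659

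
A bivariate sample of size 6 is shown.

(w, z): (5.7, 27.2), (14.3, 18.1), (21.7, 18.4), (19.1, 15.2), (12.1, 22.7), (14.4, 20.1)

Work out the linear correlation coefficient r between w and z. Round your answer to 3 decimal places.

-0.880

n = 6, Σw = 87.3, Σz = 121.7, Σw² = 1426.45, Σz² = 2556.35, Σwz = 1667.58
nΣwz − ΣwΣz = 10005.48 − 10624.41 = -618.93
nΣw² − (Σw)² = 8558.7 − 7621.29 = 937.41; nΣz² − (Σz)² = 15338.1 − 14810.89 = 527.21
r = -618.93 / √(937.41 × 527.21) = -618.93 / 703.0021 ≈ -0.880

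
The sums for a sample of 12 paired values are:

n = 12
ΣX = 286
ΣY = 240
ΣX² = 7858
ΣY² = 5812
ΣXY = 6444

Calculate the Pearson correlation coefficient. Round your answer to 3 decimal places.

0.705

r = (nΣXY − ΣXΣY) / √[(nΣX² − (ΣX)²)(nΣY² − (ΣY)²)]
Numerator: 12×6444 − 286×240 = 8688
Denominator: √[(94296 − 81796)(69744 − 57600)] = √[12500 × 12144] = 12320.7143
r = 8688 / 12320.7143 ≈ 0.705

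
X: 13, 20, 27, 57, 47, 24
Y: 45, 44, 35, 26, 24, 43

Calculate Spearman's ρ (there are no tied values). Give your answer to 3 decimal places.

-0.943

Rank X: 1, 2, 4, 6, 5, 3
Rank Y: 6, 5, 3, 2, 1, 4
d = rank(X) − rank(Y): -5, -3, 1, 4, 4, -1; Σd² = 68
ρ = 1 − 6Σd² / [n(n²−1)] = 1 − 6×68 / (6×35) = 1 − 408/210 ≈ -0.943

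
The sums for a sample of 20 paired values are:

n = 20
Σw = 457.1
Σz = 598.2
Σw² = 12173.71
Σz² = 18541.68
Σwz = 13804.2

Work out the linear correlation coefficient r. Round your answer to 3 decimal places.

0.125

r = (nΣwz − ΣwΣz) / √[(nΣw² − (Σw)²)(nΣz² − (Σz)²)]
Numerator: 20×13804.2 − 457.1×598.2 = 2646.78
Denominator: √[(243474.2 − 208940.41)(370833.6 − 357843.24)] = √[34533.79 × 12990.36] = 21180.3297
r = 2646.78 / 21180.3297 ≈ 0.125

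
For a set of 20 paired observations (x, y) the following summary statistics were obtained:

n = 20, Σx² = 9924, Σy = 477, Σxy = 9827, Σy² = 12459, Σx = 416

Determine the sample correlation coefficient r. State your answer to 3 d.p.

-0.081

r = (nΣxy − ΣxΣy) / √[(nΣx² − (Σx)²)(nΣy² − (Σy)²)]
Numerator: 20×9827 − 416×477 = -1892
Denominator: √[(198480 − 173056)(249180 − 227529)] = √[25424 × 21651] = 23461.7779
r = -1892 / 23461.7779 ≈ -0.081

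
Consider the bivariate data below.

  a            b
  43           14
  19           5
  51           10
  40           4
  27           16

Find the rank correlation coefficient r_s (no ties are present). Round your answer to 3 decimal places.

0.100

Rank a: 4, 1, 5, 3, 2
Rank b: 4, 2, 3, 1, 5
d = rank(a) − rank(b): 0, -1, 2, 2, -3; Σd² = 18
ρ = 1 − 6Σd² / [n(n²−1)] = 1 − 6×18 / (5×24) = 1 − 108/120 ≈ 0.100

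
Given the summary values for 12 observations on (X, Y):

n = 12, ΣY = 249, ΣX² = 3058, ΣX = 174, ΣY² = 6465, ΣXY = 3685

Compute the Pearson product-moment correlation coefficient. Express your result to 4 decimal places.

0.0894

r = (nΣXY − ΣXΣY) / √[(nΣX² − (ΣX)²)(nΣY² − (ΣY)²)]
Numerator: 12×3685 − 174×249 = 894
Denominator: √[(36696 − 30276)(77580 − 62001)] = √[6420 × 15579] = 10000.8590
r = 894 / 10000.8590 ≈ 0.0894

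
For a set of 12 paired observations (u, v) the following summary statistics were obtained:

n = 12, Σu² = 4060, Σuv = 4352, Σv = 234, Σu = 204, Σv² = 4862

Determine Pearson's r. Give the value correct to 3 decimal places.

0.889

r = (nΣuv − ΣuΣv) / √[(nΣu² − (Σu)²)(nΣv² − (Σv)²)]
Numerator: 12×4352 − 204×234 = 4488
Denominator: √[(48720 − 41616)(58344 − 54756)] = √[7104 × 3588] = 5048.6782
r = 4488 / 5048.6782 ≈ 0.889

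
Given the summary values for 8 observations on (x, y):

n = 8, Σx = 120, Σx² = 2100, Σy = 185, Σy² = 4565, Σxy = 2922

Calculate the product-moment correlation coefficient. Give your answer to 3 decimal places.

r = (nΣxy − ΣxΣy) / √[(nΣx² − (Σx)²)(nΣy² − (Σy)²)]
Numerator: 8×2922 − 120×185 = 1176
Denominator: √[(16800 − 14400)(36520 − 34225)] = √[2400 × 2295] = 2346.9129
r = 1176 / 2346.9129 ≈ 0.501

0.501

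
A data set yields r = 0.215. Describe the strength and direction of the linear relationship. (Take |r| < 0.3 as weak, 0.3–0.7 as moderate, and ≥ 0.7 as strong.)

weak positive

r = 0.215 > 0 so the relationship is positive.
|r| = 0.215, which falls in the weak range.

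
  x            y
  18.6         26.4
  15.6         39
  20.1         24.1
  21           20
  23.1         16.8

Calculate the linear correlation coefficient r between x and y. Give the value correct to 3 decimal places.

-0.980

n = 5, Σx = 98.4, Σy = 126.3, Σx² = 1967.94, Σy² = 3481.01, Σxy = 2391.93
nΣxy − ΣxΣy = 11959.65 − 12427.92 = -468.27
nΣx² − (Σx)² = 9839.7 − 9682.56 = 157.14; nΣy² − (Σy)² = 17405.05 − 15951.69 = 1453.36
r = -468.27 / √(157.14 × 1453.36) = -468.27 / 477.8922 ≈ -0.980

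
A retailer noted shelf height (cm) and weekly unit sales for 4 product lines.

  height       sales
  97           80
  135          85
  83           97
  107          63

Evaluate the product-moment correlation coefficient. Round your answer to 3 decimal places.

n = 4, Σx = 422, Σy = 325, Σx² = 45972, Σy² = 27003, Σxy = 34027
nΣxy − ΣxΣy = 136108 − 137150 = -1042
nΣx² − (Σx)² = 183888 − 178084 = 5804; nΣy² − (Σy)² = 108012 − 105625 = 2387
r = -1042 / √(5804 × 2387) = -1042 / 3722.1161 ≈ -0.280

-0.280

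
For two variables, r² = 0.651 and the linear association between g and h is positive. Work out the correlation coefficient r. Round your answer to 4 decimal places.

0.8068

|r| = √0.651 = 0.8068
The association is positive, so r = 0.8068.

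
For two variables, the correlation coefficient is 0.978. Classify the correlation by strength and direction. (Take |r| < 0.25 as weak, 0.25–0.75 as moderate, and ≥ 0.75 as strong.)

r = 0.978 > 0 so the relationship is positive.
|r| = 0.978, which falls in the strong range.

strong positive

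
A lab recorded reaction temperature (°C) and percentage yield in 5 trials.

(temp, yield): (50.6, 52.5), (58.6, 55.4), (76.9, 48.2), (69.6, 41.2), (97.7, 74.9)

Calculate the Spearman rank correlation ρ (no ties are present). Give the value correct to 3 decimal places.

0.200

Rank temp: 1, 2, 4, 3, 5
Rank yield: 3, 4, 2, 1, 5
d = rank(temp) − rank(yield): -2, -2, 2, 2, 0; Σd² = 16
ρ = 1 − 6Σd² / [n(n²−1)] = 1 − 6×16 / (5×24) = 1 − 96/120 ≈ 0.200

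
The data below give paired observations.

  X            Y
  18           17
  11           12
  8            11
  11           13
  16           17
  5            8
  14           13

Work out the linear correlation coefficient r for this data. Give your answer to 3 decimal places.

0.962

n = 7, ΣX = 83, ΣY = 91, ΣX² = 1107, ΣY² = 1245, ΣXY = 1163
nΣXY − ΣXΣY = 8141 − 7553 = 588
nΣX² − (ΣX)² = 7749 − 6889 = 860; nΣY² − (ΣY)² = 8715 − 8281 = 434
r = 588 / √(860 × 434) = 588 / 610.9337 ≈ 0.962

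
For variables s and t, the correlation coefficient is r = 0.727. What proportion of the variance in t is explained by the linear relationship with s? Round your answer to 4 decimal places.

r² = (0.727)² = 0.5285

0.5285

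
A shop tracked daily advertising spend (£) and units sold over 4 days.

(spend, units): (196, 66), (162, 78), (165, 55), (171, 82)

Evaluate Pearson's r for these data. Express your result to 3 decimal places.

-0.149

n = 4, Σx = 694, Σy = 281, Σx² = 121126, Σy² = 20189, Σxy = 48669
nΣxy − ΣxΣy = 194676 − 195014 = -338
nΣx² − (Σx)² = 484504 − 481636 = 2868; nΣy² − (Σy)² = 80756 − 78961 = 1795
r = -338 / √(2868 × 1795) = -338 / 2268.9337 ≈ -0.149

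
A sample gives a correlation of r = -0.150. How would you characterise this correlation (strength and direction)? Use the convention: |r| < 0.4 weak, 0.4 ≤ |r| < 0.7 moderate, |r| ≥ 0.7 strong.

weak negative

r = -0.150 < 0 so the relationship is negative.
|r| = 0.150, which falls in the weak range.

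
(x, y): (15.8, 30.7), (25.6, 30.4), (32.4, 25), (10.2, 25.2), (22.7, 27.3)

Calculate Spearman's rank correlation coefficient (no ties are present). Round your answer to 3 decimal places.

Rank x: 2, 4, 5, 1, 3
Rank y: 5, 4, 1, 2, 3
d = rank(x) − rank(y): -3, 0, 4, -1, 0; Σd² = 26
ρ = 1 − 6Σd² / [n(n²−1)] = 1 − 6×26 / (5×24) = 1 − 156/120 ≈ -0.300

-0.300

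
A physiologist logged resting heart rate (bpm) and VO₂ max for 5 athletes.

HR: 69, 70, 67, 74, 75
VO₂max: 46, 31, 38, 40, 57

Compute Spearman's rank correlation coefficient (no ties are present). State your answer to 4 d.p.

Rank HR: 2, 3, 1, 4, 5
Rank VO₂max: 4, 1, 2, 3, 5
d = rank(HR) − rank(VO₂max): -2, 2, -1, 1, 0; Σd² = 10
ρ = 1 − 6Σd² / [n(n²−1)] = 1 − 6×10 / (5×24) = 1 − 60/120 ≈ 0.5000

0.5000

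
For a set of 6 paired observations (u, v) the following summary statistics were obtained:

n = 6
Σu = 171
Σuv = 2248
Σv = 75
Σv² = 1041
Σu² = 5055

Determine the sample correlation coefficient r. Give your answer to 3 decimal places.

r = (nΣuv − ΣuΣv) / √[(nΣu² − (Σu)²)(nΣv² − (Σv)²)]
Numerator: 6×2248 − 171×75 = 663
Denominator: √[(30330 − 29241)(6246 − 5625)] = √[1089 × 621] = 822.3558
r = 663 / 822.3558 ≈ 0.806

0.806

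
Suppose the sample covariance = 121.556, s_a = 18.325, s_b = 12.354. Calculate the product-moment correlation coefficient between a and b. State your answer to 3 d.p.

r = Cov(a,b) / (s_a · s_b) = 121.556 / (18.325 × 12.354)
  = 121.556 / 226.3870 ≈ 0.537

0.537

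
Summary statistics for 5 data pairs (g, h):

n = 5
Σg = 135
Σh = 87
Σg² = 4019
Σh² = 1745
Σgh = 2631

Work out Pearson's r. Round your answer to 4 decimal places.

0.9590

r = (nΣgh − ΣgΣh) / √[(nΣg² − (Σg)²)(nΣh² − (Σh)²)]
Numerator: 5×2631 − 135×87 = 1410
Denominator: √[(20095 − 18225)(8725 − 7569)] = √[1870 × 1156] = 1470.2789
r = 1410 / 1470.2789 ≈ 0.9590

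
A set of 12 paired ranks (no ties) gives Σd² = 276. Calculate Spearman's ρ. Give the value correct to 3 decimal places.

0.035

ρ = 1 − 6Σd² / [n(n²−1)] = 1 − 6×276 / (12×143)
  = 1 − 1656/1716 = 1 − 0.9650 ≈ 0.035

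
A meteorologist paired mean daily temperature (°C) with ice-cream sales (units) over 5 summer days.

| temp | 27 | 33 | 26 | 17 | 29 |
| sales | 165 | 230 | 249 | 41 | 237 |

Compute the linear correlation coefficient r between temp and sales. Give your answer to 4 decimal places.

0.8561

n = 5, Σx = 132, Σy = 922, Σx² = 3624, Σy² = 199976, Σxy = 26089
nΣxy − ΣxΣy = 130445 − 121704 = 8741
nΣx² − (Σx)² = 18120 − 17424 = 696; nΣy² − (Σy)² = 999880 − 850084 = 149796
r = 8741 / √(696 × 149796) = 8741 / 10210.6815 ≈ 0.8561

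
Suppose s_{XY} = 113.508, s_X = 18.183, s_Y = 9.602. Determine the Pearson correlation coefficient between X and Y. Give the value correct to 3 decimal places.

r = Cov(X,Y) / (s_X · s_Y) = 113.508 / (18.183 × 9.602)
  = 113.508 / 174.5932 ≈ 0.650

0.650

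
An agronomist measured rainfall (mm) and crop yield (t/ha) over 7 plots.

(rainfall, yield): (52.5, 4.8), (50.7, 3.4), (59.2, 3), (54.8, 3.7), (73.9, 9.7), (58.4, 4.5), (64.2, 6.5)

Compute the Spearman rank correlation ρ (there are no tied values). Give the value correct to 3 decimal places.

0.536

Rank rainfall: 2, 1, 5, 3, 7, 4, 6
Rank yield: 5, 2, 1, 3, 7, 4, 6
d = rank(rainfall) − rank(yield): -3, -1, 4, 0, 0, 0, 0; Σd² = 26
ρ = 1 − 6Σd² / [n(n²−1)] = 1 − 6×26 / (7×48) = 1 − 156/336 ≈ 0.536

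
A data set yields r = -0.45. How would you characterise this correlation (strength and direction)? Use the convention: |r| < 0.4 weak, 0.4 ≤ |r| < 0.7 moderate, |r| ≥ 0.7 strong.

moderate negative

r = -0.45 < 0 so the relationship is negative.
|r| = 0.45, which falls in the moderate range.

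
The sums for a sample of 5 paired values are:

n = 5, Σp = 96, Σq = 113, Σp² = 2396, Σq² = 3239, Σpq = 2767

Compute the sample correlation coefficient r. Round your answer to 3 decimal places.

r = (nΣpq − ΣpΣq) / √[(nΣp² − (Σp)²)(nΣq² − (Σq)²)]
Numerator: 5×2767 − 96×113 = 2987
Denominator: √[(11980 − 9216)(16195 − 12769)] = √[2764 × 3426] = 3077.2494
r = 2987 / 3077.2494 ≈ 0.971

0.971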